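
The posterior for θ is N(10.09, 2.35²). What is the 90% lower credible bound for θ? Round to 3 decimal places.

7.078

Need L with P(θ ≥ L) = 0.90: L = 10.09 − z_{0.1}·2.35.
z = 1.282; L = 10.09 − 1.282 × 2.35 = 7.078.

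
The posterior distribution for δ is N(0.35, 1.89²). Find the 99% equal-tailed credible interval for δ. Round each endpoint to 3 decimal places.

The posterior is symmetric, so the 99% equal-tailed interval is δ = 0.35 ± z·1.89 with z = 2.576.
Half-width: 2.576 × 1.89 = 4.868.
0.35 − 4.868 = -4.518; 0.35 + 4.868 = 5.218.

[-4.518, 5.218]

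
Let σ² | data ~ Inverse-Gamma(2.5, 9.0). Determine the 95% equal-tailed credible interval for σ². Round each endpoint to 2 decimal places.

Inverse-Gamma(2.5, 9.0) quantiles: F⁻¹(0.025) and F⁻¹(0.975).
Equivalently, 1/σ² ~ Gamma(2.5, rate = 9.0); invert its 0.975 and 0.025 quantiles.
Posterior mean ≈ 6.00, SD ≈ 8.49; a Normal approximation gives roughly [-10.63, 22.63].
Exact: lower = 1.40; upper = 21.66.

[1.40, 21.66]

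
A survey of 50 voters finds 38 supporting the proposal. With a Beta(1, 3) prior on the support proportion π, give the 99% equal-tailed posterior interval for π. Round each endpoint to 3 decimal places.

[0.554, 0.860]

Posterior: Beta(1+38, 3+12) = Beta(39, 15).
Equal-tailed 99% interval: the 0.005 and 0.995 quantiles of Beta(39, 15).
Posterior mean ≈ 0.722, SD ≈ 0.060; a Normal approximation gives roughly [0.567, 0.878].
Exact: F⁻¹(0.005) = 0.554; F⁻¹(0.995) = 0.860.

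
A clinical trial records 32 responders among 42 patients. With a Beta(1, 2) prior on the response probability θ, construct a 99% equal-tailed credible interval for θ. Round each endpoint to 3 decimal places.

Posterior: Beta(1+32, 2+10) = Beta(33, 12).
Equal-tailed 99% interval: the 0.005 and 0.995 quantiles of Beta(33, 12).
Posterior mean ≈ 0.733, SD ≈ 0.065; a Normal approximation gives roughly [0.565, 0.901].
Exact: F⁻¹(0.005) = 0.550; F⁻¹(0.995) = 0.879.

[0.550, 0.879]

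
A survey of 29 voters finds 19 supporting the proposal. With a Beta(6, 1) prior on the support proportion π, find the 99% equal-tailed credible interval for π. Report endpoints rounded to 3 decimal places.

Posterior: Beta(6+19, 1+10) = Beta(25, 11).
Equal-tailed 99% interval: the 0.005 and 0.995 quantiles of Beta(25, 11).
Posterior mean ≈ 0.694, SD ≈ 0.076; a Normal approximation gives roughly [0.499, 0.890].
Exact: F⁻¹(0.005) = 0.485; F⁻¹(0.995) = 0.865.

[0.485, 0.865]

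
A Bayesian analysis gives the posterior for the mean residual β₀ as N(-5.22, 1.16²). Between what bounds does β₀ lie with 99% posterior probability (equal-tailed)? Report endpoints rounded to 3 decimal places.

[-8.208, -2.232]

The posterior is symmetric, so the 99% equal-tailed interval is β₀ = -5.22 ± z·1.16 with z = 2.576.
Half-width: 2.576 × 1.16 = 2.988.
-5.22 − 2.988 = -8.208; -5.22 + 2.988 = -2.232.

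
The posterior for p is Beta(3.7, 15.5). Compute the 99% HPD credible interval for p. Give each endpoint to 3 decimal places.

The posterior is unimodal and skewed, so the HPD interval has equal density at both endpoints and is the shortest 99% interval.
Solving f(0.022) = f(0.441) with F(0.441) − F(0.022) = 0.99 gives [0.022, 0.441].
For comparison, the equal-tailed interval is [0.033, 0.465]; the HPD is narrower and shifted toward the mode.

[0.022, 0.441]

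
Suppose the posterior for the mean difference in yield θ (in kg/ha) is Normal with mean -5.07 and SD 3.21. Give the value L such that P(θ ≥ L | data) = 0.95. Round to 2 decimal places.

Need L with P(θ ≥ L) = 0.95: L = -5.07 − z_{0.05}·3.21.
z = 1.645; L = -5.07 − 1.645 × 3.21 = -10.35.

-10.35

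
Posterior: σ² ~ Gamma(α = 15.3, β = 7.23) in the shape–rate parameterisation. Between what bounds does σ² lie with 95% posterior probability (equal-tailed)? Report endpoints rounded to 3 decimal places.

Posterior: Gamma(shape 15.3, rate 7.23).
Equal-tailed 95% interval: Gamma(15.3, 7.23) quantiles at 0.025 and 0.975.
Posterior mean ≈ 2.116, SD ≈ 0.541; a Normal approximation gives roughly [1.056, 3.177].
Exact: lower = 1.192; upper = 3.301.

[1.192, 3.301]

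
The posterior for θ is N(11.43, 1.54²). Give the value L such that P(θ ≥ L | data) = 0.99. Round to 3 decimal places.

Need L with P(θ ≥ L) = 0.99: L = 11.43 − z_{0.01}·1.54.
z = 2.326; L = 11.43 − 2.326 × 1.54 = 7.847.

7.847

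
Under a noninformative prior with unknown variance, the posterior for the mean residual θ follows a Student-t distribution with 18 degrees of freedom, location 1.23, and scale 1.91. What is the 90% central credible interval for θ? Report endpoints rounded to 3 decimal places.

The t_18 distribution is symmetric; the 90% interval is 1.23 ± t·1.91 with t_{0.95,18} = 1.734.
Half-width: 1.734 × 1.91 = 3.312.
1.23 − 3.312 = -2.082; 1.23 + 3.312 = 4.542.

[-2.082, 4.542]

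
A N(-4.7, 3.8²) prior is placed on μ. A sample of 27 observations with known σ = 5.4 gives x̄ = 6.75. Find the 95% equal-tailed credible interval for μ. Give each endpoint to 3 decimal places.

[3.989, 7.918]

Posterior precision = 1/3.8² + 27/5.4² = 0.0693 + 0.9259 = 0.9952, so posterior SD = 1.0024.
Posterior mean = (-4.7/3.8² + 27·6.75/5.4²) / 0.9952 = 5.9532.
Interval: 5.9532 ± 1.960 × 1.0024 → [3.989, 7.918].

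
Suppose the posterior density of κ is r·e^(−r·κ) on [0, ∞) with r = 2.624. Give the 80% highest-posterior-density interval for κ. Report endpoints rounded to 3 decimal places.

[0.000, 0.613]

The exponential density is strictly decreasing on [0, ∞), so the HPD interval is anchored at 0: [0, q] with P(κ ≤ q) = 0.80.
q = −ln(1 − 0.80) / 2.624 = 1.6094 / 2.624 = 0.613.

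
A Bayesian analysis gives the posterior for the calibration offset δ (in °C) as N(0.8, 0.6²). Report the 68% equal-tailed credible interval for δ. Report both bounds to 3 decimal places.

The posterior is symmetric, so the 68% equal-tailed interval is δ = 0.8 ± z·0.6 with z = 0.994.
Half-width: 0.994 × 0.6 = 0.597.
0.8 − 0.597 = 0.203; 0.8 + 0.597 = 1.397.

[0.203, 1.397]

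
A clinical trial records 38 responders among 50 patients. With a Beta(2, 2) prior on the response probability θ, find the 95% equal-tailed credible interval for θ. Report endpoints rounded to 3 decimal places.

[0.617, 0.847]

Posterior: Beta(2+38, 2+12) = Beta(40, 14).
Equal-tailed 95% interval: the 0.025 and 0.975 quantiles of Beta(40, 14).
Posterior mean ≈ 0.741, SD ≈ 0.059; a Normal approximation gives roughly [0.625, 0.857].
Exact: F⁻¹(0.025) = 0.617; F⁻¹(0.975) = 0.847.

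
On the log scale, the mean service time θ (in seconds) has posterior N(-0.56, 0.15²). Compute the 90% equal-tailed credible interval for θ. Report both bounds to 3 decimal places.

On the log scale the 90% interval is -0.56 ± 1.645 × 0.15 = [-0.8067, -0.3133].
Exponentiate: [e^-0.8067, e^-0.3133] = [0.446, 0.731].

[0.446, 0.731]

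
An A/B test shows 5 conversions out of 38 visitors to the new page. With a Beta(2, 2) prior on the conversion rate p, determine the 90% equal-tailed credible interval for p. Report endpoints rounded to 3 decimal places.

[0.083, 0.269]

Posterior: Beta(2+5, 2+33) = Beta(7, 35).
Equal-tailed 90% interval: the 0.05 and 0.95 quantiles of Beta(7, 35).
Posterior mean ≈ 0.167, SD ≈ 0.057; a Normal approximation gives roughly [0.073, 0.260].
Exact: F⁻¹(0.05) = 0.083; F⁻¹(0.95) = 0.269.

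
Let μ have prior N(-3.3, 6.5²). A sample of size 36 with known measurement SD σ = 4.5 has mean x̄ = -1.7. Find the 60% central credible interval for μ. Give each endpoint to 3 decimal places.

[-2.348, -1.094]

Posterior precision = 1/6.5² + 36/4.5² = 0.0237 + 1.7778 = 1.8014, so posterior SD = 0.7451.
Posterior mean = (-3.3/6.5² + 36·-1.7/4.5²) / 1.8014 = -1.7210.
Interval: -1.7210 ± 0.842 × 0.7451 → [-2.348, -1.094].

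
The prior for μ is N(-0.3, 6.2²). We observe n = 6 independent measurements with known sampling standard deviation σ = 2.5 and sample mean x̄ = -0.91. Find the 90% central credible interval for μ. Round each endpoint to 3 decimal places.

[-2.550, 0.763]

Posterior precision = 1/6.2² + 6/2.5² = 0.0260 + 0.9600 = 0.9860, so posterior SD = 1.0071.
Posterior mean = (-0.3/6.2² + 6·-0.91/2.5²) / 0.9860 = -0.8939.
Interval: -0.8939 ± 1.645 × 1.0071 → [-2.550, 0.763].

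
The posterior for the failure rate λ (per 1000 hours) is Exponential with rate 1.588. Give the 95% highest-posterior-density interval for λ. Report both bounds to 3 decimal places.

The exponential density is strictly decreasing on [0, ∞), so the HPD interval is anchored at 0: [0, q] with P(λ ≤ q) = 0.95.
q = −ln(1 − 0.95) / 1.588 = 2.9957 / 1.588 = 1.886.

[0.000, 1.886]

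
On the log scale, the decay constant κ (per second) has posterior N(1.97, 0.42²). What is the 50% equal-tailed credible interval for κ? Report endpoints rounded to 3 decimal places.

[5.402, 9.519]

On the log scale the 50% interval is 1.97 ± 0.674 × 0.42 = [1.6867, 2.2533].
Exponentiate: [e^1.6867, e^2.2533] = [5.402, 9.519].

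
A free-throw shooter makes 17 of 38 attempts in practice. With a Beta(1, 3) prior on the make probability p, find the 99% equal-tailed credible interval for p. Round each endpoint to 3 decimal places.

Posterior: Beta(1+17, 3+21) = Beta(18, 24).
Equal-tailed 99% interval: the 0.005 and 0.995 quantiles of Beta(18, 24).
Posterior mean ≈ 0.429, SD ≈ 0.075; a Normal approximation gives roughly [0.234, 0.623].
Exact: F⁻¹(0.005) = 0.245; F⁻¹(0.995) = 0.625.

[0.245, 0.625]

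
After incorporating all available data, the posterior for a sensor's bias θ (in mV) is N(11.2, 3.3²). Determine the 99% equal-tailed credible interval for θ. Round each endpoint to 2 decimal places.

[2.70, 19.70]

The posterior is symmetric, so the 99% equal-tailed interval is θ = 11.2 ± z·3.3 with z = 2.576.
Half-width: 2.576 × 3.3 = 8.50.
11.2 − 8.50 = 2.70; 11.2 + 8.50 = 19.70.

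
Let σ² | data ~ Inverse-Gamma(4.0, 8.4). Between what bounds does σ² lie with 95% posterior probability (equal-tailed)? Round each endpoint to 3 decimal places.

[0.958, 7.707]

Inverse-Gamma(4.0, 8.4) quantiles: F⁻¹(0.025) and F⁻¹(0.975).
Equivalently, 1/σ² ~ Gamma(4.0, rate = 8.4); invert its 0.975 and 0.025 quantiles.
Posterior mean ≈ 2.800, SD ≈ 1.980; a Normal approximation gives roughly [-1.081, 6.681].
Exact: lower = 0.958; upper = 7.707.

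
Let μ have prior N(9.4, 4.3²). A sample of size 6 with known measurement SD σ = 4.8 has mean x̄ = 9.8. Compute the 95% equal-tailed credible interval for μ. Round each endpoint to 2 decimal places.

Posterior precision = 1/4.3² + 6/4.8² = 0.0541 + 0.2604 = 0.3145, so posterior SD = 1.7832.
Posterior mean = (9.4/4.3² + 6·9.8/4.8²) / 0.3145 = 9.7312.
Interval: 9.7312 ± 1.960 × 1.7832 → [6.24, 13.23].

[6.24, 13.23]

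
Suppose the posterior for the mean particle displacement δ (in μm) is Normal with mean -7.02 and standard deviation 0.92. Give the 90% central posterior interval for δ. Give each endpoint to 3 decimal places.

[-8.533, -5.507]

The posterior is symmetric, so the 90% equal-tailed interval is δ = -7.02 ± z·0.92 with z = 1.645.
Half-width: 1.645 × 0.92 = 1.513.
-7.02 − 1.513 = -8.533; -7.02 + 1.513 = -5.507.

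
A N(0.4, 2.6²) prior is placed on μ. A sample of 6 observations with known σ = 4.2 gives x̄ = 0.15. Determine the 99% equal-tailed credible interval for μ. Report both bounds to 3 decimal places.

[-3.461, 3.913]

Posterior precision = 1/2.6² + 6/4.2² = 0.1479 + 0.3401 = 0.4881, so posterior SD = 1.4314.
Posterior mean = (0.4/2.6² + 6·0.15/4.2²) / 0.4881 = 0.2258.
Interval: 0.2258 ± 2.576 × 1.4314 → [-3.461, 3.913].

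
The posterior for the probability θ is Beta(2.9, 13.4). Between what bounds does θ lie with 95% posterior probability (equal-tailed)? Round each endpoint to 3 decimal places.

Posterior: Beta(2.9, 13.4).
Equal-tailed 95% interval: the 0.025 and 0.975 quantiles of Beta(2.9, 13.4).
Posterior mean ≈ 0.178, SD ≈ 0.092; a Normal approximation gives roughly [-0.002, 0.358].
Exact: F⁻¹(0.025) = 0.039; F⁻¹(0.975) = 0.390.

[0.039, 0.390]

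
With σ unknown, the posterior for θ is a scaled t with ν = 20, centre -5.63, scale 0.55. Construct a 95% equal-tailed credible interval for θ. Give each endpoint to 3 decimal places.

[-6.777, -4.483]

The t_20 distribution is symmetric; the 95% interval is -5.63 ± t·0.55 with t_{0.975,20} = 2.086.
Half-width: 2.086 × 0.55 = 1.147.
-5.63 − 1.147 = -6.777; -5.63 + 1.147 = -4.483.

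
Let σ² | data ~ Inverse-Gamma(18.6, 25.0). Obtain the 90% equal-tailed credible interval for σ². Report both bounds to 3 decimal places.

[0.954, 2.063]

Inverse-Gamma(18.6, 25.0) quantiles: F⁻¹(0.05) and F⁻¹(0.95).
Equivalently, 1/σ² ~ Gamma(18.6, rate = 25.0); invert its 0.95 and 0.05 quantiles.
Posterior mean ≈ 1.420, SD ≈ 0.349; a Normal approximation gives roughly [0.847, 1.994].
Exact: lower = 0.954; upper = 2.063.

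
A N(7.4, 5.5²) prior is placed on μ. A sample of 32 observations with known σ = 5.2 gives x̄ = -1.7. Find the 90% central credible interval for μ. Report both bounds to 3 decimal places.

[-2.944, 0.039]

Posterior precision = 1/5.5² + 32/5.2² = 0.0331 + 1.1834 = 1.2165, so posterior SD = 0.9067.
Posterior mean = (7.4/5.5² + 32·-1.7/5.2²) / 1.2165 = -1.4527.
Interval: -1.4527 ± 1.645 × 0.9067 → [-2.944, 0.039].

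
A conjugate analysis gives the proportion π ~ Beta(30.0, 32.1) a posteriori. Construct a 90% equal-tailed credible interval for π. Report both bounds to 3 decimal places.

[0.380, 0.587]

Posterior: Beta(30.0, 32.1).
Equal-tailed 90% interval: the 0.05 and 0.95 quantiles of Beta(30.0, 32.1).
Posterior mean ≈ 0.483, SD ≈ 0.063; a Normal approximation gives roughly [0.380, 0.587].
Exact: F⁻¹(0.05) = 0.380; F⁻¹(0.95) = 0.587.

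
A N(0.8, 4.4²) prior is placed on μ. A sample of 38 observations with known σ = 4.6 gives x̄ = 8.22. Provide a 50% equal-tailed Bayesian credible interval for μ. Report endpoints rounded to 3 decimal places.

Posterior precision = 1/4.4² + 38/4.6² = 0.0517 + 1.7958 = 1.8475, so posterior SD = 0.7357.
Posterior mean = (0.8/4.4² + 38·8.22/4.6²) / 1.8475 = 8.0125.
Interval: 8.0125 ± 0.674 × 0.7357 → [7.516, 8.509].

[7.516, 8.509]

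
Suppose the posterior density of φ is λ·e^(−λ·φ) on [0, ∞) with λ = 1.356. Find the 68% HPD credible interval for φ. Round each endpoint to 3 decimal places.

The exponential density is strictly decreasing on [0, ∞), so the HPD interval is anchored at 0: [0, q] with P(φ ≤ q) = 0.68.
q = −ln(1 − 0.68) / 1.356 = 1.1394 / 1.356 = 0.840.

[0.000, 0.840]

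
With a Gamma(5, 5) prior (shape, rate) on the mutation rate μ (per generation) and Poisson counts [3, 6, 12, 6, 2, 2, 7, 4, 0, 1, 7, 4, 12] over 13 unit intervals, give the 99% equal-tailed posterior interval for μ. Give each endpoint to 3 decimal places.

Posterior: Gamma(5+66, 5+13) = Gamma(71, 18) (shape, rate).
Equal-tailed 99% interval: Gamma(71, 18) quantiles at 0.005 and 0.995.
Posterior mean ≈ 3.944, SD ≈ 0.468; a Normal approximation gives roughly [2.739, 5.150].
Exact: lower = 2.843; upper = 5.254.

[2.843, 5.254]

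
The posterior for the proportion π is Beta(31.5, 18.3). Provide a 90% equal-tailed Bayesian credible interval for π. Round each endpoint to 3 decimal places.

[0.518, 0.741]

Posterior: Beta(31.5, 18.3).
Equal-tailed 90% interval: the 0.05 and 0.95 quantiles of Beta(31.5, 18.3).
Posterior mean ≈ 0.633, SD ≈ 0.068; a Normal approximation gives roughly [0.521, 0.744].
Exact: F⁻¹(0.05) = 0.518; F⁻¹(0.95) = 0.741.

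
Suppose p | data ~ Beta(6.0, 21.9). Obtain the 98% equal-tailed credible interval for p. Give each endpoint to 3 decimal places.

Posterior: Beta(6.0, 21.9).
Equal-tailed 98% interval: the 0.01 and 0.99 quantiles of Beta(6.0, 21.9).
Posterior mean ≈ 0.215, SD ≈ 0.076; a Normal approximation gives roughly [0.037, 0.393].
Exact: F⁻¹(0.01) = 0.071; F⁻¹(0.99) = 0.418.

[0.071, 0.418]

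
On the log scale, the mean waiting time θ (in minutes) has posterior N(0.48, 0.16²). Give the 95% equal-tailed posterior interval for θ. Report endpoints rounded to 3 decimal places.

On the log scale the 95% interval is 0.48 ± 1.960 × 0.16 = [0.1664, 0.7936].
Exponentiate: [e^0.1664, e^0.7936] = [1.181, 2.211].

[1.181, 2.211]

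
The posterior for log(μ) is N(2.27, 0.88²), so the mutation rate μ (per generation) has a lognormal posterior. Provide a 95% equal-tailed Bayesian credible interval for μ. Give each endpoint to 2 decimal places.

[1.73, 54.31]

On the log scale the 95% interval is 2.27 ± 1.960 × 0.88 = [0.5452, 3.9948].
Exponentiate: [e^0.5452, e^3.9948] = [1.73, 54.31].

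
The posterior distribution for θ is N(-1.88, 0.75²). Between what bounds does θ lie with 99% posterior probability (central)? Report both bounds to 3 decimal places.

The posterior is symmetric, so the 99% equal-tailed interval is θ = -1.88 ± z·0.75 with z = 2.576.
Half-width: 2.576 × 0.75 = 1.932.
-1.88 − 1.932 = -3.812; -1.88 + 1.932 = 0.052.

[-3.812, 0.052]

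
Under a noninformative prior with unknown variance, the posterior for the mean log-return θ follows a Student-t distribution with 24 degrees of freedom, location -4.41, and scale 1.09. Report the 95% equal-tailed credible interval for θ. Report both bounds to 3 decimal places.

The t_24 distribution is symmetric; the 95% interval is -4.41 ± t·1.09 with t_{0.975,24} = 2.064.
Half-width: 2.064 × 1.09 = 2.250.
-4.41 − 2.250 = -6.660; -4.41 + 2.250 = -2.160.

[-6.660, -2.160]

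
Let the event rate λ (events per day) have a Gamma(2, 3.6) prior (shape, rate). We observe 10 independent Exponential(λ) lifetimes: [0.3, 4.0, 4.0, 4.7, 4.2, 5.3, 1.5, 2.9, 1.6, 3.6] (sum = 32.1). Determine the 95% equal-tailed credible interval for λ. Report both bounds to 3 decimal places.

[0.174, 0.551]

Posterior: Gamma(2+10, 3.6+32.1) = Gamma(12, 35.7) (shape, rate).
Equal-tailed 95% interval: Gamma(12, 35.7) quantiles at 0.025 and 0.975.
Posterior mean ≈ 0.336, SD ≈ 0.097; a Normal approximation gives roughly [0.146, 0.526].
Exact: lower = 0.174; upper = 0.551.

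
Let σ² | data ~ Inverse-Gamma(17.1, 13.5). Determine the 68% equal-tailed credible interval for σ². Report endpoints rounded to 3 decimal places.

Inverse-Gamma(17.1, 13.5) quantiles: F⁻¹(0.16) and F⁻¹(0.84).
Equivalently, 1/σ² ~ Gamma(17.1, rate = 13.5); invert its 0.84 and 0.16 quantiles.
Posterior mean ≈ 0.839, SD ≈ 0.216; a Normal approximation gives roughly [0.624, 1.053].
Exact: lower = 0.638; upper = 1.036.

[0.638, 1.036]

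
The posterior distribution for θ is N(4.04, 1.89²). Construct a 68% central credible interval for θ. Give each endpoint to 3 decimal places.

[2.160, 5.920]

The posterior is symmetric, so the 68% equal-tailed interval is θ = 4.04 ± z·1.89 with z = 0.994.
Half-width: 0.994 × 1.89 = 1.880.
4.04 − 1.880 = 2.160; 4.04 + 1.880 = 5.920.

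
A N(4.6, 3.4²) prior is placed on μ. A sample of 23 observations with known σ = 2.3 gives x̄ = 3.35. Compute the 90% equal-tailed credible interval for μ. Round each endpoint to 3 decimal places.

[2.593, 4.155]

Posterior precision = 1/3.4² + 23/2.3² = 0.0865 + 4.3478 = 4.4343, so posterior SD = 0.4749.
Posterior mean = (4.6/3.4² + 23·3.35/2.3²) / 4.4343 = 3.3744.
Interval: 3.3744 ± 1.645 × 0.4749 → [2.593, 4.155].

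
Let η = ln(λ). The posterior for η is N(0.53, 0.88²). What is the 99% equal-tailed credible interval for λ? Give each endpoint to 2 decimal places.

[0.18, 16.39]

On the log scale the 99% interval is 0.53 ± 2.576 × 0.88 = [-1.7367, 2.7967].
Exponentiate: [e^-1.7367, e^2.7967] = [0.18, 16.39].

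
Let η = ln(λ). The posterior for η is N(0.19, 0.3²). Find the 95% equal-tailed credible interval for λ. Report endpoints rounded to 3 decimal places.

On the log scale the 95% interval is 0.19 ± 1.960 × 0.3 = [-0.3980, 0.7780].
Exponentiate: [e^-0.3980, e^0.7780] = [0.672, 2.177].

[0.672, 2.177]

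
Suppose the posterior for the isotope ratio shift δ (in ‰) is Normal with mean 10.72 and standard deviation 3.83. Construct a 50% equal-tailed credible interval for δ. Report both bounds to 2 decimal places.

The posterior is symmetric, so the 50% equal-tailed interval is δ = 10.72 ± z·3.83 with z = 0.674.
Half-width: 0.674 × 3.83 = 2.58.
10.72 − 2.58 = 8.14; 10.72 + 2.58 = 13.30.

[8.14, 13.30]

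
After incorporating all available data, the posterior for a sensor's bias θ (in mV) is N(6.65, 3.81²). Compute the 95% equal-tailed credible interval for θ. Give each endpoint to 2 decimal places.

[-0.82, 14.12]

The posterior is symmetric, so the 95% equal-tailed interval is θ = 6.65 ± z·3.81 with z = 1.960.
Half-width: 1.960 × 3.81 = 7.47.
6.65 − 7.47 = -0.82; 6.65 + 7.47 = 14.12.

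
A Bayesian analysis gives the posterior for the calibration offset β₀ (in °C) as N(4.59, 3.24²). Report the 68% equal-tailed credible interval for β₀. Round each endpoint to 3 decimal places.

[1.368, 7.812]

The posterior is symmetric, so the 68% equal-tailed interval is β₀ = 4.59 ± z·3.24 with z = 0.994.
Half-width: 0.994 × 3.24 = 3.222.
4.59 − 3.222 = 1.368; 4.59 + 3.222 = 7.812.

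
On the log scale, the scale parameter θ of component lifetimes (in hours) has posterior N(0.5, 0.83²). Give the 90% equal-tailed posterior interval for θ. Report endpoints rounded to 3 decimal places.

On the log scale the 90% interval is 0.5 ± 1.645 × 0.83 = [-0.8652, 1.8652].
Exponentiate: [e^-0.8652, e^1.8652] = [0.421, 6.457].

[0.421, 6.457]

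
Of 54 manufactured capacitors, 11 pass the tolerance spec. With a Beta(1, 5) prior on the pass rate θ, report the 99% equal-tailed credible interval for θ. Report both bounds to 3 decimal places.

[0.088, 0.348]

Posterior: Beta(1+11, 5+43) = Beta(12, 48).
Equal-tailed 99% interval: the 0.005 and 0.995 quantiles of Beta(12, 48).
Posterior mean ≈ 0.200, SD ≈ 0.051; a Normal approximation gives roughly [0.068, 0.332].
Exact: F⁻¹(0.005) = 0.088; F⁻¹(0.995) = 0.348.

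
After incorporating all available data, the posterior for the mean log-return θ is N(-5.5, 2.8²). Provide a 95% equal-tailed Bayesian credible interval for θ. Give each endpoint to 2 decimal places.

[-10.99, -0.01]

The posterior is symmetric, so the 95% equal-tailed interval is θ = -5.5 ± z·2.8 with z = 1.960.
Half-width: 1.960 × 2.8 = 5.49.
-5.5 − 5.49 = -10.99; -5.5 + 5.49 = -0.01.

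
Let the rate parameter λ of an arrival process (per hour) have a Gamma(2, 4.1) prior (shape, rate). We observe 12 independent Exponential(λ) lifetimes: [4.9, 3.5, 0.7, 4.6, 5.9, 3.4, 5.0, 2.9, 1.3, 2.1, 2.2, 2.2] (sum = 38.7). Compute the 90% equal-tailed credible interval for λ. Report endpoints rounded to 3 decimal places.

Posterior: Gamma(2+12, 4.1+38.7) = Gamma(14, 42.8) (shape, rate).
Equal-tailed 90% interval: Gamma(14, 42.8) quantiles at 0.05 and 0.95.
Posterior mean ≈ 0.327, SD ≈ 0.087; a Normal approximation gives roughly [0.183, 0.471].
Exact: lower = 0.198; upper = 0.483.

[0.198, 0.483]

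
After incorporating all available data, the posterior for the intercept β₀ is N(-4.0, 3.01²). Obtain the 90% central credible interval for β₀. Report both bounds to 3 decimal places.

[-8.951, 0.951]

The posterior is symmetric, so the 90% equal-tailed interval is β₀ = -4.0 ± z·3.01 with z = 1.645.
Half-width: 1.645 × 3.01 = 4.951.
-4.0 − 4.951 = -8.951; -4.0 + 4.951 = 0.951.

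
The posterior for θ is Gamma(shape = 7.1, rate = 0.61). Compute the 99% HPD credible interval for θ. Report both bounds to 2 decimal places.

The posterior is unimodal and skewed, so the HPD interval has equal density at both endpoints and is the shortest 99% interval.
Solving f(2.78) = f(24.58) with F(24.58) − F(2.78) = 0.99 gives [2.78, 24.58].
For comparison, the equal-tailed interval is [3.43, 25.92]; the HPD is narrower and shifted toward the mode.

[2.78, 24.58]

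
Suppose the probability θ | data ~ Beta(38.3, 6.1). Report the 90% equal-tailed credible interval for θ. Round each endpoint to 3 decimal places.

[0.770, 0.936]

Posterior: Beta(38.3, 6.1).
Equal-tailed 90% interval: the 0.05 and 0.95 quantiles of Beta(38.3, 6.1).
Posterior mean ≈ 0.863, SD ≈ 0.051; a Normal approximation gives roughly [0.779, 0.947].
Exact: F⁻¹(0.05) = 0.770; F⁻¹(0.95) = 0.936.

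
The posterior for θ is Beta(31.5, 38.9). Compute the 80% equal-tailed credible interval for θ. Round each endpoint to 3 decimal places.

[0.372, 0.524]

Posterior: Beta(31.5, 38.9).
Equal-tailed 80% interval: the 0.1 and 0.9 quantiles of Beta(31.5, 38.9).
Posterior mean ≈ 0.447, SD ≈ 0.059; a Normal approximation gives roughly [0.372, 0.523].
Exact: F⁻¹(0.1) = 0.372; F⁻¹(0.9) = 0.524.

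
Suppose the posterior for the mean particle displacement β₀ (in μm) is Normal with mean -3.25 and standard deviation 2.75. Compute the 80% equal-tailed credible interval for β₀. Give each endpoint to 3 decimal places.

[-6.774, 0.274]

The posterior is symmetric, so the 80% equal-tailed interval is β₀ = -3.25 ± z·2.75 with z = 1.282.
Half-width: 1.282 × 2.75 = 3.524.
-3.25 − 3.524 = -6.774; -3.25 + 3.524 = 0.274.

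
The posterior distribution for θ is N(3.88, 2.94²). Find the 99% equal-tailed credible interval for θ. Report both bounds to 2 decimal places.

The posterior is symmetric, so the 99% equal-tailed interval is θ = 3.88 ± z·2.94 with z = 2.576.
Half-width: 2.576 × 2.94 = 7.57.
3.88 − 7.57 = -3.69; 3.88 + 7.57 = 11.45.

[-3.69, 11.45]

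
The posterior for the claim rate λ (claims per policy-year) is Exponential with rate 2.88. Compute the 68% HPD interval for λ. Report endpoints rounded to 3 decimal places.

The exponential density is strictly decreasing on [0, ∞), so the HPD interval is anchored at 0: [0, q] with P(λ ≤ q) = 0.68.
q = −ln(1 − 0.68) / 2.88 = 1.1394 / 2.88 = 0.396.

[0.000, 0.396]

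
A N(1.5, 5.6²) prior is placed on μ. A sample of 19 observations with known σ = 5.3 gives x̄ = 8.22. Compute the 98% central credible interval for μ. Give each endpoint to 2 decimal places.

[5.15, 10.68]

Posterior precision = 1/5.6² + 19/5.3² = 0.0319 + 0.6764 = 0.7083, so posterior SD = 1.1882.
Posterior mean = (1.5/5.6² + 19·8.22/5.3²) / 0.7083 = 7.9175.
Interval: 7.9175 ± 2.326 × 1.1882 → [5.15, 10.68].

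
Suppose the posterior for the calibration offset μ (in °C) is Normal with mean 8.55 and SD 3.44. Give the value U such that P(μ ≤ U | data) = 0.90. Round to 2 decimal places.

12.96

Need U with P(μ ≤ U) = 0.90: U = 8.55 + z_{0.1}·3.44.
z = 1.282; U = 8.55 + 1.282 × 3.44 = 12.96.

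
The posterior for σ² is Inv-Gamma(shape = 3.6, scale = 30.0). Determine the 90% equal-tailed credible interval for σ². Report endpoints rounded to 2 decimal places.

Inverse-Gamma(3.6, 30.0) quantiles: F⁻¹(0.05) and F⁻¹(0.95).
Equivalently, 1/σ² ~ Gamma(3.6, rate = 30.0); invert its 0.95 and 0.05 quantiles.
Posterior mean ≈ 11.54, SD ≈ 9.12; a Normal approximation gives roughly [-3.47, 26.54].
Exact: lower = 4.18; upper = 26.34.

[4.18, 26.34]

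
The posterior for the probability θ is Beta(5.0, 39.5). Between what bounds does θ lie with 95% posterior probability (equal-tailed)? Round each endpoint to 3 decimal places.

Posterior: Beta(5.0, 39.5).
Equal-tailed 95% interval: the 0.025 and 0.975 quantiles of Beta(5.0, 39.5).
Posterior mean ≈ 0.112, SD ≈ 0.047; a Normal approximation gives roughly [0.021, 0.204].
Exact: F⁻¹(0.025) = 0.038; F⁻¹(0.975) = 0.219.

[0.038, 0.219]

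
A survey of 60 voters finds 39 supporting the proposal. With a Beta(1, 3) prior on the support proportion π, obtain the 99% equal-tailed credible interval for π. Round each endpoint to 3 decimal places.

Posterior: Beta(1+39, 3+21) = Beta(40, 24).
Equal-tailed 99% interval: the 0.005 and 0.995 quantiles of Beta(40, 24).
Posterior mean ≈ 0.625, SD ≈ 0.060; a Normal approximation gives roughly [0.470, 0.780].
Exact: F⁻¹(0.005) = 0.465; F⁻¹(0.995) = 0.770.

[0.465, 0.770]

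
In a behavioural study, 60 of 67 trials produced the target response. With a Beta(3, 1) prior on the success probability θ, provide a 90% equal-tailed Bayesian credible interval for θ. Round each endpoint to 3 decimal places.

Posterior: Beta(3+60, 1+7) = Beta(63, 8).
Equal-tailed 90% interval: the 0.05 and 0.95 quantiles of Beta(63, 8).
Posterior mean ≈ 0.887, SD ≈ 0.037; a Normal approximation gives roughly [0.826, 0.949].
Exact: F⁻¹(0.05) = 0.820; F⁻¹(0.95) = 0.942.

[0.820, 0.942]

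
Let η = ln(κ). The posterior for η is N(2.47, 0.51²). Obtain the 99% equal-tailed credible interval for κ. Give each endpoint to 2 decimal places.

On the log scale the 99% interval is 2.47 ± 2.576 × 0.51 = [1.1563, 3.7837].
Exponentiate: [e^1.1563, e^3.7837] = [3.18, 43.98].

[3.18, 43.98]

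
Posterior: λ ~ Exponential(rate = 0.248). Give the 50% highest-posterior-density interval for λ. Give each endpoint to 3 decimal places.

The exponential density is strictly decreasing on [0, ∞), so the HPD interval is anchored at 0: [0, q] with P(λ ≤ q) = 0.50.
q = −ln(1 − 0.50) / 0.248 = 0.6931 / 0.248 = 2.795.

[0.000, 2.795]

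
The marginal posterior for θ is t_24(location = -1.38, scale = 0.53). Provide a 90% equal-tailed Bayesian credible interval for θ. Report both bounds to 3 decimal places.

The t_24 distribution is symmetric; the 90% interval is -1.38 ± t·0.53 with t_{0.95,24} = 1.711.
Half-width: 1.711 × 0.53 = 0.907.
-1.38 − 0.907 = -2.287; -1.38 + 0.907 = -0.473.

[-2.287, -0.473]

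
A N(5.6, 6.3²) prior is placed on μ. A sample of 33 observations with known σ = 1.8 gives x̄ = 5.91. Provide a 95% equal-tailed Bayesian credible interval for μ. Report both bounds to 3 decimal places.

[5.296, 6.523]

Posterior precision = 1/6.3² + 33/1.8² = 0.0252 + 10.1852 = 10.2104, so posterior SD = 0.3130.
Posterior mean = (5.6/6.3² + 33·5.91/1.8²) / 10.2104 = 5.9092.
Interval: 5.9092 ± 1.960 × 0.3130 → [5.296, 6.523].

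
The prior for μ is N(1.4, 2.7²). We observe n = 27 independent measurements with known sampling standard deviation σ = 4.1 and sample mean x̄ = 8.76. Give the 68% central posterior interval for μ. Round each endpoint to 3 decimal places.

Posterior precision = 1/2.7² + 27/4.1² = 0.1372 + 1.6062 = 1.7434, so posterior SD = 0.7574.
Posterior mean = (1.4/2.7² + 27·8.76/4.1²) / 1.7434 = 8.1809.
Interval: 8.1809 ± 0.994 × 0.7574 → [7.428, 8.934].

[7.428, 8.934]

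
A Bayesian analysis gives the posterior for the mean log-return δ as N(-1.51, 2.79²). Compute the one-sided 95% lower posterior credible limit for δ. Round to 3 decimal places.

-6.099

Need L with P(δ ≥ L) = 0.95: L = -1.51 − z_{0.05}·2.79.
z = 1.645; L = -1.51 − 1.645 × 2.79 = -6.099.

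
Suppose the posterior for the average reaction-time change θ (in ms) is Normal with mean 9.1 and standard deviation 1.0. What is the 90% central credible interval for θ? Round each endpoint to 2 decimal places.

[7.46, 10.74]

The posterior is symmetric, so the 90% equal-tailed interval is θ = 9.1 ± z·1.0 with z = 1.645.
Half-width: 1.645 × 1.0 = 1.64.
9.1 − 1.64 = 7.46; 9.1 + 1.64 = 10.74.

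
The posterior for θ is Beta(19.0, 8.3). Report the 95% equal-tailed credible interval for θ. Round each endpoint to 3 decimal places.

[0.515, 0.850]

Posterior: Beta(19.0, 8.3).
Equal-tailed 95% interval: the 0.025 and 0.975 quantiles of Beta(19.0, 8.3).
Posterior mean ≈ 0.696, SD ≈ 0.086; a Normal approximation gives roughly [0.526, 0.865].
Exact: F⁻¹(0.025) = 0.515; F⁻¹(0.975) = 0.850.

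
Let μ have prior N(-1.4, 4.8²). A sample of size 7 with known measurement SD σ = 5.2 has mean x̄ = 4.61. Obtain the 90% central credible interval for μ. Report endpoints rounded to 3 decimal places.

Posterior precision = 1/4.8² + 7/5.2² = 0.0434 + 0.2589 = 0.3023, so posterior SD = 1.8188.
Posterior mean = (-1.4/4.8² + 7·4.61/5.2²) / 0.3023 = 3.7471.
Interval: 3.7471 ± 1.645 × 1.8188 → [0.755, 6.739].

[0.755, 6.739]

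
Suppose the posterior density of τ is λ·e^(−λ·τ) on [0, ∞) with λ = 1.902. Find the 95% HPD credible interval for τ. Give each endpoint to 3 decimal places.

The exponential density is strictly decreasing on [0, ∞), so the HPD interval is anchored at 0: [0, q] with P(τ ≤ q) = 0.95.
q = −ln(1 − 0.95) / 1.902 = 2.9957 / 1.902 = 1.575.

[0.000, 1.575]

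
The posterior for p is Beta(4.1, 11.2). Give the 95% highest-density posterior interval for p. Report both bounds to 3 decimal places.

The posterior is unimodal and skewed, so the HPD interval has equal density at both endpoints and is the shortest 95% interval.
Solving f(0.070) = f(0.483) with F(0.483) − F(0.070) = 0.95 gives [0.070, 0.483].
For comparison, the equal-tailed interval is [0.086, 0.507]; the HPD is narrower and shifted toward the mode.

[0.070, 0.483]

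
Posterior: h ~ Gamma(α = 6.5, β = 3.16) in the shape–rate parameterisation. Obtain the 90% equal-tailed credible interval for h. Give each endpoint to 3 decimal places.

[0.932, 3.538]

Posterior: Gamma(shape 6.5, rate 3.16).
Equal-tailed 90% interval: Gamma(6.5, 3.16) quantiles at 0.05 and 0.95.
Posterior mean ≈ 2.057, SD ≈ 0.807; a Normal approximation gives roughly [0.730, 3.384].
Exact: lower = 0.932; upper = 3.538.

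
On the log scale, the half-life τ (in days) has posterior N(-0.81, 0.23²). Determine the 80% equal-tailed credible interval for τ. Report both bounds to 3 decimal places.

[0.331, 0.597]

On the log scale the 80% interval is -0.81 ± 1.282 × 0.23 = [-1.1048, -0.5152].
Exponentiate: [e^-1.1048, e^-0.5152] = [0.331, 0.597].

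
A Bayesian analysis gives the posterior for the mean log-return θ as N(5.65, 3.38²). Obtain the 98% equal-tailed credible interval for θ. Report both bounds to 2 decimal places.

[-2.21, 13.51]

The posterior is symmetric, so the 98% equal-tailed interval is θ = 5.65 ± z·3.38 with z = 2.326.
Half-width: 2.326 × 3.38 = 7.86.
5.65 − 7.86 = -2.21; 5.65 + 7.86 = 13.51.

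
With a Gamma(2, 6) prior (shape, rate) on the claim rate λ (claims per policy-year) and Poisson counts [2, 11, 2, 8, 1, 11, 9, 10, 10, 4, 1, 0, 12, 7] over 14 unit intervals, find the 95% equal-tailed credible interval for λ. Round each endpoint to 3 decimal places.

Posterior: Gamma(2+88, 6+14) = Gamma(90, 20) (shape, rate).
Equal-tailed 95% interval: Gamma(90, 20) quantiles at 0.025 and 0.975.
Posterior mean ≈ 4.500, SD ≈ 0.474; a Normal approximation gives roughly [3.570, 5.430].
Exact: lower = 3.619; upper = 5.476.

[3.619, 5.476]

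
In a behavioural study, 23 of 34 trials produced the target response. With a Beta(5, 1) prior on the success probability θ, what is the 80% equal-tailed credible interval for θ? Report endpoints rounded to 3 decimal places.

[0.606, 0.790]

Posterior: Beta(5+23, 1+11) = Beta(28, 12).
Equal-tailed 80% interval: the 0.1 and 0.9 quantiles of Beta(28, 12).
Posterior mean ≈ 0.700, SD ≈ 0.072; a Normal approximation gives roughly [0.608, 0.792].
Exact: F⁻¹(0.1) = 0.606; F⁻¹(0.9) = 0.790.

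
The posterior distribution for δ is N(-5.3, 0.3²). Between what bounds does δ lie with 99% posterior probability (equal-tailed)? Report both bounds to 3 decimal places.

The posterior is symmetric, so the 99% equal-tailed interval is δ = -5.3 ± z·0.3 with z = 2.576.
Half-width: 2.576 × 0.3 = 0.773.
-5.3 − 0.773 = -6.073; -5.3 + 0.773 = -4.527.

[-6.073, -4.527]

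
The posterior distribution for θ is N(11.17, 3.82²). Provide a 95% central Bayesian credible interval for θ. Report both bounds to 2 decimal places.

The posterior is symmetric, so the 95% equal-tailed interval is θ = 11.17 ± z·3.82 with z = 1.960.
Half-width: 1.960 × 3.82 = 7.49.
11.17 − 7.49 = 3.68; 11.17 + 7.49 = 18.66.

[3.68, 18.66]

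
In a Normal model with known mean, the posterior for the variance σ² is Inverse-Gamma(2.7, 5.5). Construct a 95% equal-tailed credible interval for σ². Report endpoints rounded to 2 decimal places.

[0.82, 11.14]

Inverse-Gamma(2.7, 5.5) quantiles: F⁻¹(0.025) and F⁻¹(0.975).
Equivalently, 1/σ² ~ Gamma(2.7, rate = 5.5); invert its 0.975 and 0.025 quantiles.
Posterior mean ≈ 3.24, SD ≈ 3.87; a Normal approximation gives roughly [-4.34, 10.81].
Exact: lower = 0.82; upper = 11.14.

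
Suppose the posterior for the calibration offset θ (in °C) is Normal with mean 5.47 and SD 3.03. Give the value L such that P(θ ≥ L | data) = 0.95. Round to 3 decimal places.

Need L with P(θ ≥ L) = 0.95: L = 5.47 − z_{0.05}·3.03.
z = 1.645; L = 5.47 − 1.645 × 3.03 = 0.486.

0.486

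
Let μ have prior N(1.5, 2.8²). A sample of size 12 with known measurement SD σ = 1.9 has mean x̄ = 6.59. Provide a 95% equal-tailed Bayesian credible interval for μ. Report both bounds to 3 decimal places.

[5.347, 7.457]

Posterior precision = 1/2.8² + 12/1.9² = 0.1276 + 3.3241 = 3.4517, so posterior SD = 0.5383.
Posterior mean = (1.5/2.8² + 12·6.59/1.9²) / 3.4517 = 6.4019.
Interval: 6.4019 ± 1.960 × 0.5383 → [5.347, 7.457].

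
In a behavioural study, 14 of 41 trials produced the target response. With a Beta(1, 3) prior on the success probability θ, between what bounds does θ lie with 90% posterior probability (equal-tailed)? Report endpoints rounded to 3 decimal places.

[0.223, 0.452]

Posterior: Beta(1+14, 3+27) = Beta(15, 30).
Equal-tailed 90% interval: the 0.05 and 0.95 quantiles of Beta(15, 30).
Posterior mean ≈ 0.333, SD ≈ 0.070; a Normal approximation gives roughly [0.219, 0.448].
Exact: F⁻¹(0.05) = 0.223; F⁻¹(0.95) = 0.452.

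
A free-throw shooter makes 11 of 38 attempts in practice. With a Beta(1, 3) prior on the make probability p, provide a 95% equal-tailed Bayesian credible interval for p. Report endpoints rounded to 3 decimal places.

Posterior: Beta(1+11, 3+27) = Beta(12, 30).
Equal-tailed 95% interval: the 0.025 and 0.975 quantiles of Beta(12, 30).
Posterior mean ≈ 0.286, SD ≈ 0.069; a Normal approximation gives roughly [0.151, 0.421].
Exact: F⁻¹(0.025) = 0.161; F⁻¹(0.975) = 0.429.

[0.161, 0.429]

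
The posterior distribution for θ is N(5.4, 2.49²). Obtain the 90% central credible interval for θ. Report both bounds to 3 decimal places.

The posterior is symmetric, so the 90% equal-tailed interval is θ = 5.4 ± z·2.49 with z = 1.645.
Half-width: 1.645 × 2.49 = 4.096.
5.4 − 4.096 = 1.304; 5.4 + 4.096 = 9.496.

[1.304, 9.496]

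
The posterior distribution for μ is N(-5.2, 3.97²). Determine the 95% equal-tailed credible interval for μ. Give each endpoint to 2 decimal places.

[-12.98, 2.58]

The posterior is symmetric, so the 95% equal-tailed interval is μ = -5.2 ± z·3.97 with z = 1.960.
Half-width: 1.960 × 3.97 = 7.78.
-5.2 − 7.78 = -12.98; -5.2 + 7.78 = 2.58.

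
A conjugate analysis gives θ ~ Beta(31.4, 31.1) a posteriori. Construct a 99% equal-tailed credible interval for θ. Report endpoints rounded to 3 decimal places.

Posterior: Beta(31.4, 31.1).
Equal-tailed 99% interval: the 0.005 and 0.995 quantiles of Beta(31.4, 31.1).
Posterior mean ≈ 0.502, SD ≈ 0.063; a Normal approximation gives roughly [0.341, 0.664].
Exact: F⁻¹(0.005) = 0.343; F⁻¹(0.995) = 0.662.

[0.343, 0.662]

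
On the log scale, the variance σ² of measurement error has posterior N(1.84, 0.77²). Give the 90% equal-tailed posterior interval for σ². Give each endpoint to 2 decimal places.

[1.77, 22.34]

On the log scale the 90% interval is 1.84 ± 1.645 × 0.77 = [0.5735, 3.1065].
Exponentiate: [e^0.5735, e^3.1065] = [1.77, 22.34].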